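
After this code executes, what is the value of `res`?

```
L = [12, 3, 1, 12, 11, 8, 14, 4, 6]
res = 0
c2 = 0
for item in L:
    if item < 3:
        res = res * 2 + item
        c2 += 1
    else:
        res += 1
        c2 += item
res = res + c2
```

item=12: not <3, res = 0+1 = 1; c2=12
item=3: not <3, res = 1+1 = 2; c2=15
item=1: <3, res = 2*2+1 = 5; c2=16
item=12: not <3, res = 5+1 = 6; c2=28
item=11: not <3, res = 6+1 = 7; c2=39
item=8: not <3, res = 7+1 = 8; c2=47
item=14: not <3, res = 8+1 = 9; c2=61
item=4: not <3, res = 9+1 = 10; c2=65
item=6: not <3, res = 10+1 = 11; c2=71
res+c2 = 11+71 = 82

82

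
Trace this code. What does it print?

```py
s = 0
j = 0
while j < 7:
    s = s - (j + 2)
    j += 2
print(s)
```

j=0: s = 0-2 = -2
j=2: s = (-2)-4 = -6
j=4: s = (-6)-6 = -12
j=6: s = (-12)-8 = -20

-20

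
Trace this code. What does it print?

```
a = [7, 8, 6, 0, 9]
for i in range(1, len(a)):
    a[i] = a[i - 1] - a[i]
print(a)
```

[7, -1, -7, -7, -16]

i=1: a[1] = 7-8 = -1 → [7, -1, 6, 0, 9]
i=2: a[2] = (-1)-6 = -7 → [7, -1, -7, 0, 9]
i=3: a[3] = (-7)-0 = -7 → [7, -1, -7, -7, 9]
i=4: a[4] = (-7)-9 = -16 → [7, -1, -7, -7, -16]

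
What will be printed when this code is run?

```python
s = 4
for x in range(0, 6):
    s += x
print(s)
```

19

x=0: s = 4+0 = 4
x=1: s = 4+1 = 5
x=2: s = 5+2 = 7
x=3: s = 7+3 = 10
x=4: s = 10+4 = 14
x=5: s = 14+5 = 19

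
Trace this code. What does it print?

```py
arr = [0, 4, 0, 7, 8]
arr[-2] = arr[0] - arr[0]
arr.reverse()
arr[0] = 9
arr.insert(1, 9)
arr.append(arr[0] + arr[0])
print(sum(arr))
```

40

arr[-2] = arr[0]-arr[0] = 0-0 = 0 → [0, 4, 0, 0, 8]
reverse → [8, 0, 0, 4, 0]
arr[0] = 9 → [9, 0, 0, 4, 0]
insert 9 at 1 → [9, 9, 0, 0, 4, 0]
append arr[0]+arr[0] = 9+9 = 18 → [9, 9, 0, 0, 4, 0, 18]
sum = 40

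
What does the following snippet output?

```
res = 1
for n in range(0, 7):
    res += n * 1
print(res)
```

n=0: res = 1+0*1 = 1
n=1: res = 1+1*1 = 2
n=2: res = 2+2*1 = 4
n=3: res = 4+3*1 = 7
n=4: res = 7+4*1 = 11
n=5: res = 11+5*1 = 16
n=6: res = 16+6*1 = 22

22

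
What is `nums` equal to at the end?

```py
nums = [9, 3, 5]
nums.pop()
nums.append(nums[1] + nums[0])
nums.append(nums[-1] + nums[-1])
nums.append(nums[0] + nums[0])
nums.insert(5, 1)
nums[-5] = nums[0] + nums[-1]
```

[9, 10, 12, 24, 18, 1]

pop() removes 5 → [9, 3]
append nums[1]+nums[0] = 3+9 = 12 → [9, 3, 12]
append nums[-1]+nums[-1] = 12+12 = 24 → [9, 3, 12, 24]
append nums[0]+nums[0] = 9+9 = 18 → [9, 3, 12, 24, 18]
insert 1 at 5 → [9, 3, 12, 24, 18, 1]
nums[-5] = nums[0]+nums[-1] = 9+1 = 10 → [9, 10, 12, 24, 18, 1]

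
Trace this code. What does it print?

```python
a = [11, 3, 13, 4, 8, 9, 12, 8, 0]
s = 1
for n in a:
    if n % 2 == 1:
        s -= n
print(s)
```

n=11: odd, s = 1-11 = -10
n=3: odd, s = (-10)-3 = -13
n=13: odd, s = (-13)-13 = -26
n=4: not odd
n=8: not odd
n=9: odd, s = (-26)-9 = -35
n=12: not odd
n=8: not odd
n=0: not odd

-35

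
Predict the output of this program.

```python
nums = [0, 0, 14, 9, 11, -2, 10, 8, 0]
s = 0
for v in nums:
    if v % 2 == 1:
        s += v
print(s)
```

20

v=0: not odd
v=0: not odd
v=14: not odd
v=9: odd, s = 0+9 = 9
v=11: odd, s = 9+11 = 20
v=-2: not odd
v=10: not odd
v=8: not odd
v=0: not odd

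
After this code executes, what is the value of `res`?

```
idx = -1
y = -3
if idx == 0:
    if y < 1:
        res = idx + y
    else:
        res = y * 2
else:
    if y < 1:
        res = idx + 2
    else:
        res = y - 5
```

idx=-1, y=-3
idx == 0 is False; y < 1 is True
→ res = idx + 2 = 1

1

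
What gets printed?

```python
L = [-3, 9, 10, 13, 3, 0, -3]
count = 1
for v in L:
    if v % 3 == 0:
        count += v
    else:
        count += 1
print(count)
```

9

v=-3: %3==0, count = 1+(-3) = -2
v=9: %3==0, count = (-2)+9 = 7
v=10: not %3==0, count = 7+1 = 8
v=13: not %3==0, count = 8+1 = 9
v=3: %3==0, count = 9+3 = 12
v=0: %3==0, count = 12+0 = 12
v=-3: %3==0, count = 12+(-3) = 9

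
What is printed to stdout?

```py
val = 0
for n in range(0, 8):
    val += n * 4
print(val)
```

112

n=0: val = 0+0*4 = 0
n=1: val = 0+1*4 = 4
n=2: val = 4+2*4 = 12
n=3: val = 12+3*4 = 24
n=4: val = 24+4*4 = 40
n=5: val = 40+5*4 = 60
n=6: val = 60+6*4 = 84
n=7: val = 84+7*4 = 112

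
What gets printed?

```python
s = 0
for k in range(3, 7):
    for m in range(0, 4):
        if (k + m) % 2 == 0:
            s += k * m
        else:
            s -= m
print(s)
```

40

k=3,m=0: odd sum, s = 0-0 = 0
k=3,m=1: even sum, s = 0+3 = 3
k=3,m=2: odd sum, s = 3-2 = 1
k=3,m=3: even sum, s = 1+9 = 10
k=4,m=0: even sum, s = 10+0 = 10
k=4,m=1: odd sum, s = 10-1 = 9
k=4,m=2: even sum, s = 9+8 = 17
k=4,m=3: odd sum, s = 17-3 = 14
k=5,m=0: odd sum, s = 14-0 = 14
k=5,m=1: even sum, s = 14+5 = 19
k=5,m=2: odd sum, s = 19-2 = 17
k=5,m=3: even sum, s = 17+15 = 32
k=6,m=0: even sum, s = 32+0 = 32
k=6,m=1: odd sum, s = 32-1 = 31
k=6,m=2: even sum, s = 31+12 = 43
k=6,m=3: odd sum, s = 43-3 = 40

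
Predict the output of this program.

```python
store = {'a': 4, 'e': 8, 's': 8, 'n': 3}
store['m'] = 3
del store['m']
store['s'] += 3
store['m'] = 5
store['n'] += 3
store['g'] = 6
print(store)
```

{'a': 4, 'e': 8, 's': 11, 'n': 6, 'm': 5, 'g': 6}

store['m'] = 3 → {'a': 4, 'e': 8, 's': 8, 'n': 3, 'm': 3}
del 'm' → {'a': 4, 'e': 8, 's': 8, 'n': 3}
store['s'] = 8+3 = 11 → {'a': 4, 'e': 8, 's': 11, 'n': 3}
store['m'] = 5 → {'a': 4, 'e': 8, 's': 11, 'n': 3, 'm': 5}
store['n'] = 3+3 = 6 → {'a': 4, 'e': 8, 's': 11, 'n': 6, 'm': 5}
store['g'] = 6 → {'a': 4, 'e': 8, 's': 11, 'n': 6, 'm': 5, 'g': 6}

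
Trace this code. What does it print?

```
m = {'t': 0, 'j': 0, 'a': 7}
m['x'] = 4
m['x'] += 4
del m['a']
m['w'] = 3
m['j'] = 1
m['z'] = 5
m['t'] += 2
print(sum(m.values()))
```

m['x'] = 4 → {'t': 0, 'j': 0, 'a': 7, 'x': 4}
m['x'] = 4+4 = 8 → {'t': 0, 'j': 0, 'a': 7, 'x': 8}
del 'a' → {'t': 0, 'j': 0, 'x': 8}
m['w'] = 3 → {'t': 0, 'j': 0, 'x': 8, 'w': 3}
m['j'] = 1 → {'t': 0, 'j': 1, 'x': 8, 'w': 3}
m['z'] = 5 → {'t': 0, 'j': 1, 'x': 8, 'w': 3, 'z': 5}
m['t'] = 0+2 = 2 → {'t': 2, 'j': 1, 'x': 8, 'w': 3, 'z': 5}
sum of values = 19

19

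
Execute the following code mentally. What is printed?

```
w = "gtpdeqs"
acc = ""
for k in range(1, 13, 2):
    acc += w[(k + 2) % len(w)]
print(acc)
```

k=1: add w[3]='d' → 'd'
k=3: add w[5]='q' → 'dq'
k=5: add w[0]='g' → 'dqg'
k=7: add w[2]='p' → 'dqgp'
k=9: add w[4]='e' → 'dqgpe'
k=11: add w[6]='s' → 'dqgpes'

dqgpes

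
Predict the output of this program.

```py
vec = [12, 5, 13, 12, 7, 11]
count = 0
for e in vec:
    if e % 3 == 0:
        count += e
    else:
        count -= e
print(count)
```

e=12: %3==0, count = 0+12 = 12
e=5: not %3==0, count = 12-5 = 7
e=13: not %3==0, count = 7-13 = -6
e=12: %3==0, count = (-6)+12 = 6
e=7: not %3==0, count = 6-7 = -1
e=11: not %3==0, count = (-1)-11 = -12

-12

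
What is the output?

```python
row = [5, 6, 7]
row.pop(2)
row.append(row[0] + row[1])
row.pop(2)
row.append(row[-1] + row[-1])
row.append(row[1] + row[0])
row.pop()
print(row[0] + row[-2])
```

11

pop(2) removes 7 → [5, 6]
append row[0]+row[1] = 5+6 = 11 → [5, 6, 11]
pop(2) removes 11 → [5, 6]
append row[-1]+row[-1] = 6+6 = 12 → [5, 6, 12]
append row[1]+row[0] = 6+5 = 11 → [5, 6, 12, 11]
pop() removes 11 → [5, 6, 12]
row[0]+row[-2] = 5+6 = 11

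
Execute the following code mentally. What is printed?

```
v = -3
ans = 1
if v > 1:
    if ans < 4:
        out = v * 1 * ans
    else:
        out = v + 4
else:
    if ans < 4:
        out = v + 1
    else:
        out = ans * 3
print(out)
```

-2

v=-3, ans=1
v > 1 is False; ans < 4 is True
→ out = v + 1 = -2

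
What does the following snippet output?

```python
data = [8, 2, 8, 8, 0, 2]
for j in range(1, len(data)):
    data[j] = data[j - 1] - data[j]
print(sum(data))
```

-20

j=1: data[1] = 8-2 = 6 → [8, 6, 8, 8, 0, 2]
j=2: data[2] = 6-8 = -2 → [8, 6, -2, 8, 0, 2]
j=3: data[3] = (-2)-8 = -10 → [8, 6, -2, -10, 0, 2]
j=4: data[4] = (-10)-0 = -10 → [8, 6, -2, -10, -10, 2]
j=5: data[5] = (-10)-2 = -12 → [8, 6, -2, -10, -10, -12]
sum = -20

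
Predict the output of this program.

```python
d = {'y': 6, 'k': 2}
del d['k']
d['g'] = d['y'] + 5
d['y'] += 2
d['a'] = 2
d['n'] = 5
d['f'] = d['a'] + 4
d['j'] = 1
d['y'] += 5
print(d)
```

del 'k' → {'y': 6}
d['g'] = d['y']+5 = 11 → {'y': 6, 'g': 11}
d['y'] = 6+2 = 8 → {'y': 8, 'g': 11}
d['a'] = 2 → {'y': 8, 'g': 11, 'a': 2}
d['n'] = 5 → {'y': 8, 'g': 11, 'a': 2, 'n': 5}
d['f'] = d['a']+4 = 6 → {'y': 8, 'g': 11, 'a': 2, 'n': 5, 'f': 6}
d['j'] = 1 → {'y': 8, 'g': 11, 'a': 2, 'n': 5, 'f': 6, 'j': 1}
d['y'] = 8+5 = 13 → {'y': 13, 'g': 11, 'a': 2, 'n': 5, 'f': 6, 'j': 1}

{'y': 13, 'g': 11, 'a': 2, 'n': 5, 'f': 6, 'j': 1}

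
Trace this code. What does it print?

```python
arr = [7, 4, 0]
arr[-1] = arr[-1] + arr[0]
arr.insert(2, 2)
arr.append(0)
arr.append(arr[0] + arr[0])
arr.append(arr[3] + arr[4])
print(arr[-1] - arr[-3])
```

arr[-1] = arr[-1]+arr[0] = 0+7 = 7 → [7, 4, 7]
insert 2 at 2 → [7, 4, 2, 7]
append 0 → [7, 4, 2, 7, 0]
append arr[0]+arr[0] = 7+7 = 14 → [7, 4, 2, 7, 0, 14]
append arr[3]+arr[4] = 7+0 = 7 → [7, 4, 2, 7, 0, 14, 7]
arr[-1]-arr[-3] = 7-0 = 7

7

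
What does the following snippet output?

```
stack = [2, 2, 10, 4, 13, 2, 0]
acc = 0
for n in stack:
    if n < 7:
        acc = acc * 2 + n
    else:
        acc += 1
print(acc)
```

n=2: <7, acc = 0*2+2 = 2
n=2: <7, acc = 2*2+2 = 6
n=10: not <7, acc = 6+1 = 7
n=4: <7, acc = 7*2+4 = 18
n=13: not <7, acc = 18+1 = 19
n=2: <7, acc = 19*2+2 = 40
n=0: <7, acc = 40*2+0 = 80

80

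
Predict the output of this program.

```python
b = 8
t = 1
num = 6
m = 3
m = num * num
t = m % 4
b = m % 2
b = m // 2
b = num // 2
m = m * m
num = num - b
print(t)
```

m = 6*6 = 36
t = 36%4 = 0
b = 36%2 = 0
b = 36//2 = 18
b = 6//2 = 3
m = 36*36 = 1296
num = 6-3 = 3

0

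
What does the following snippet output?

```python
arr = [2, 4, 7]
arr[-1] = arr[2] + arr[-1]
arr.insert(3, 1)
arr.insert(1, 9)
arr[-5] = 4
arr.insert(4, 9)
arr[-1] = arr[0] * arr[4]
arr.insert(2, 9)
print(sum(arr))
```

arr[-1] = arr[2]+arr[-1] = 7+7 = 14 → [2, 4, 14]
insert 1 at 3 → [2, 4, 14, 1]
insert 9 at 1 → [2, 9, 4, 14, 1]
arr[-5] = 4 → [4, 9, 4, 14, 1]
insert 9 at 4 → [4, 9, 4, 14, 9, 1]
arr[-1] = arr[0]*arr[4] = 4*9 = 36 → [4, 9, 4, 14, 9, 36]
insert 9 at 2 → [4, 9, 9, 4, 14, 9, 36]
sum = 85

85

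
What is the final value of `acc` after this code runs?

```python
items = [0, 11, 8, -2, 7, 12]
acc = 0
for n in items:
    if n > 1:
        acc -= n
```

-38

n=0: not >1
n=11: >1, acc = 0-11 = -11
n=8: >1, acc = (-11)-8 = -19
n=-2: not >1
n=7: >1, acc = (-19)-7 = -26
n=12: >1, acc = (-26)-12 = -38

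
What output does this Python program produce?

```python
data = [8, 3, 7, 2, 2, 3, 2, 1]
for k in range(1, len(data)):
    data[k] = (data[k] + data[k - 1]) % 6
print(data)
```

k=1: data[1] = (3+8)%6 = 5 → [8, 5, 7, 2, 2, 3, 2, 1]
k=2: data[2] = (7+5)%6 = 0 → [8, 5, 0, 2, 2, 3, 2, 1]
k=3: data[3] = (2+0)%6 = 2 → [8, 5, 0, 2, 2, 3, 2, 1]
k=4: data[4] = (2+2)%6 = 4 → [8, 5, 0, 2, 4, 3, 2, 1]
k=5: data[5] = (3+4)%6 = 1 → [8, 5, 0, 2, 4, 1, 2, 1]
k=6: data[6] = (2+1)%6 = 3 → [8, 5, 0, 2, 4, 1, 3, 1]
k=7: data[7] = (1+3)%6 = 4 → [8, 5, 0, 2, 4, 1, 3, 4]

[8, 5, 0, 2, 4, 1, 3, 4]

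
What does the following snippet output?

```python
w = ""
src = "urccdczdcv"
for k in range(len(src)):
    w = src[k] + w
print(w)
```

k=0: prepend 'u' → 'u'
k=1: prepend 'r' → 'ru'
k=2: prepend 'c' → 'cru'
k=3: prepend 'c' → 'ccru'
k=4: prepend 'd' → 'dccru'
k=5: prepend 'c' → 'cdccru'
k=6: prepend 'z' → 'zcdccru'
k=7: prepend 'd' → 'dzcdccru'
k=8: prepend 'c' → 'cdzcdccru'
k=9: prepend 'v' → 'vcdzcdccru'

vcdzcdccru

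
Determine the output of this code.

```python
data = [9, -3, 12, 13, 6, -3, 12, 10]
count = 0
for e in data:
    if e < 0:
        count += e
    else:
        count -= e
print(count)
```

e=9: not <0, count = 0-9 = -9
e=-3: <0, count = (-9)+(-3) = -12
e=12: not <0, count = (-12)-12 = -24
e=13: not <0, count = (-24)-13 = -37
e=6: not <0, count = (-37)-6 = -43
e=-3: <0, count = (-43)+(-3) = -46
e=12: not <0, count = (-46)-12 = -58
e=10: not <0, count = (-58)-10 = -68

-68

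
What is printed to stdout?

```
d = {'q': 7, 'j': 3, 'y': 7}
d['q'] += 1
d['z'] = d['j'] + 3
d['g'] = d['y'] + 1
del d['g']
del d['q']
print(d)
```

{'j': 3, 'y': 7, 'z': 6}

d['q'] = 7+1 = 8 → {'q': 8, 'j': 3, 'y': 7}
d['z'] = d['j']+3 = 6 → {'q': 8, 'j': 3, 'y': 7, 'z': 6}
d['g'] = d['y']+1 = 8 → {'q': 8, 'j': 3, 'y': 7, 'z': 6, 'g': 8}
del 'g' → {'q': 8, 'j': 3, 'y': 7, 'z': 6}
del 'q' → {'j': 3, 'y': 7, 'z': 6}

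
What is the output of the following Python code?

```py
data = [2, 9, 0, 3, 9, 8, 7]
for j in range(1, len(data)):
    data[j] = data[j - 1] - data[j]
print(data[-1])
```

j=1: data[1] = 2-9 = -7 → [2, -7, 0, 3, 9, 8, 7]
j=2: data[2] = (-7)-0 = -7 → [2, -7, -7, 3, 9, 8, 7]
j=3: data[3] = (-7)-3 = -10 → [2, -7, -7, -10, 9, 8, 7]
j=4: data[4] = (-10)-9 = -19 → [2, -7, -7, -10, -19, 8, 7]
j=5: data[5] = (-19)-8 = -27 → [2, -7, -7, -10, -19, -27, 7]
j=6: data[6] = (-27)-7 = -34 → [2, -7, -7, -10, -19, -27, -34]

-34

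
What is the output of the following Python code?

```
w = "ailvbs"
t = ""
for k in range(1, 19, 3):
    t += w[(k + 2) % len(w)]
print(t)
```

k=1: add w[3]='v' → 'v'
k=4: add w[0]='a' → 'va'
k=7: add w[3]='v' → 'vav'
k=10: add w[0]='a' → 'vava'
k=13: add w[3]='v' → 'vavav'
k=16: add w[0]='a' → 'vavava'

vavava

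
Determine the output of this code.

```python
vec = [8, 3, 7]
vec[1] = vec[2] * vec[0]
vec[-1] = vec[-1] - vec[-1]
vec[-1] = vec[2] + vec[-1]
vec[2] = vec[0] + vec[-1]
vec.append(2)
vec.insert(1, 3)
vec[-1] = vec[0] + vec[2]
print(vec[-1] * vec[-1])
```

4096

vec[1] = vec[2]*vec[0] = 7*8 = 56 → [8, 56, 7]
vec[-1] = vec[-1]-vec[-1] = 7-7 = 0 → [8, 56, 0]
vec[-1] = vec[2]+vec[-1] = 0+0 = 0 → [8, 56, 0]
vec[2] = vec[0]+vec[-1] = 8+0 = 8 → [8, 56, 8]
append 2 → [8, 56, 8, 2]
insert 3 at 1 → [8, 3, 56, 8, 2]
vec[-1] = vec[0]+vec[2] = 8+56 = 64 → [8, 3, 56, 8, 64]
vec[-1]*vec[-1] = 64*64 = 4096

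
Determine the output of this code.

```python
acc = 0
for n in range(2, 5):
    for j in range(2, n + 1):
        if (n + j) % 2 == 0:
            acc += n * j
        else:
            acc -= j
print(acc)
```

n=2,j=2: even sum, acc = 0+4 = 4
n=3,j=2: odd sum, acc = 4-2 = 2
n=3,j=3: even sum, acc = 2+9 = 11
n=4,j=2: even sum, acc = 11+8 = 19
n=4,j=3: odd sum, acc = 19-3 = 16
n=4,j=4: even sum, acc = 16+16 = 32

32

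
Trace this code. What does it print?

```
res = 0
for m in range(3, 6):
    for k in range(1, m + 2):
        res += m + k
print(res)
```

m=3,k=1: res = 0+4 = 4
m=3,k=2: res = 4+5 = 9
m=3,k=3: res = 9+6 = 15
m=3,k=4: res = 15+7 = 22
m=4,k=1: res = 22+5 = 27
m=4,k=2: res = 27+6 = 33
m=4,k=3: res = 33+7 = 40
m=4,k=4: res = 40+8 = 48
m=4,k=5: res = 48+9 = 57
m=5,k=1: res = 57+6 = 63
m=5,k=2: res = 63+7 = 70
m=5,k=3: res = 70+8 = 78
m=5,k=4: res = 78+9 = 87
m=5,k=5: res = 87+10 = 97
m=5,k=6: res = 97+11 = 108

108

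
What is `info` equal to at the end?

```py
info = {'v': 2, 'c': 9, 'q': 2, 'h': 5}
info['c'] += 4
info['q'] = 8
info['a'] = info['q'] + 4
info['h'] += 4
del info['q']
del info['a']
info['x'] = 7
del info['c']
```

info['c'] = 9+4 = 13 → {'v': 2, 'c': 13, 'q': 2, 'h': 5}
info['q'] = 8 → {'v': 2, 'c': 13, 'q': 8, 'h': 5}
info['a'] = info['q']+4 = 12 → {'v': 2, 'c': 13, 'q': 8, 'h': 5, 'a': 12}
info['h'] = 5+4 = 9 → {'v': 2, 'c': 13, 'q': 8, 'h': 9, 'a': 12}
del 'q' → {'v': 2, 'c': 13, 'h': 9, 'a': 12}
del 'a' → {'v': 2, 'c': 13, 'h': 9}
info['x'] = 7 → {'v': 2, 'c': 13, 'h': 9, 'x': 7}
del 'c' → {'v': 2, 'h': 9, 'x': 7}

{'v': 2, 'h': 9, 'x': 7}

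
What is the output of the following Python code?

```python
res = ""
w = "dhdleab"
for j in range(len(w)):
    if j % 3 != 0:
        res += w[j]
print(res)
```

j=0: skip
j=1: add 'h' → 'h'
j=2: add 'd' → 'hd'
j=3: skip
j=4: add 'e' → 'hde'
j=5: add 'a' → 'hdea'
j=6: skip

hdea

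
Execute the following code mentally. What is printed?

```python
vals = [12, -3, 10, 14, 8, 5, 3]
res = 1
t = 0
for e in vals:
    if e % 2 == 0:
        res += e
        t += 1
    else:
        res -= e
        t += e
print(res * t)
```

e=12: even, res = 1+12 = 13; t=1
e=-3: not even, res = 13-(-3) = 16; t=-2
e=10: even, res = 16+10 = 26; t=-1
e=14: even, res = 26+14 = 40; t=0
e=8: even, res = 40+8 = 48; t=1
e=5: not even, res = 48-5 = 43; t=6
e=3: not even, res = 43-3 = 40; t=9
res*t = 40*9 = 360

360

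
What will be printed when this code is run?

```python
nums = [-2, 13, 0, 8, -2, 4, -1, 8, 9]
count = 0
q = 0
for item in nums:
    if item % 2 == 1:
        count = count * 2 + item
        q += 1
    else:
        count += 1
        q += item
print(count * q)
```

1615

item=-2: not odd, count = 0+1 = 1; q=-2
item=13: odd, count = 1*2+13 = 15; q=-1
item=0: not odd, count = 15+1 = 16; q=-1
item=8: not odd, count = 16+1 = 17; q=7
item=-2: not odd, count = 17+1 = 18; q=5
item=4: not odd, count = 18+1 = 19; q=9
item=-1: odd, count = 19*2+(-1) = 37; q=10
item=8: not odd, count = 37+1 = 38; q=18
item=9: odd, count = 38*2+9 = 85; q=19
count*q = 85*19 = 1615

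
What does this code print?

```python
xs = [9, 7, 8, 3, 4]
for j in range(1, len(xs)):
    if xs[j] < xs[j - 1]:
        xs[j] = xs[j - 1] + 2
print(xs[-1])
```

j=1: 7<9, xs[1] = 9+2 = 11 → [9, 11, 8, 3, 4]
j=2: 8<11, xs[2] = 11+2 = 13 → [9, 11, 13, 3, 4]
j=3: 3<13, xs[3] = 13+2 = 15 → [9, 11, 13, 15, 4]
j=4: 4<15, xs[4] = 15+2 = 17 → [9, 11, 13, 15, 17]

17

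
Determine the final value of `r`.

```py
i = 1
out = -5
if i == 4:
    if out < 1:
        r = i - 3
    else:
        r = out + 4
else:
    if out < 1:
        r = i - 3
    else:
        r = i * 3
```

-2

i=1, out=-5
i == 4 is False; out < 1 is True
→ r = i - 3 = -2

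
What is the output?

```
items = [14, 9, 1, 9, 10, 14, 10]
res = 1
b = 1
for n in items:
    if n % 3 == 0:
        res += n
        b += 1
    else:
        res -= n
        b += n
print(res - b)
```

n=14: not %3==0, res = 1-14 = -13; b=15
n=9: %3==0, res = (-13)+9 = -4; b=16
n=1: not %3==0, res = (-4)-1 = -5; b=17
n=9: %3==0, res = (-5)+9 = 4; b=18
n=10: not %3==0, res = 4-10 = -6; b=28
n=14: not %3==0, res = (-6)-14 = -20; b=42
n=10: not %3==0, res = (-20)-10 = -30; b=52
res-b = (-30)-52 = -82

-82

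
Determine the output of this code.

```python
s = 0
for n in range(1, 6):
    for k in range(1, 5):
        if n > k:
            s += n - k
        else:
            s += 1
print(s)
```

30

n=1,k=1: not 1>1, s = 0+1 = 1
n=1,k=2: not 1>2, s = 1+1 = 2
n=1,k=3: not 1>3, s = 2+1 = 3
n=1,k=4: not 1>4, s = 3+1 = 4
n=2,k=1: 2>1, s = 4+1 = 5
n=2,k=2: not 2>2, s = 5+1 = 6
n=2,k=3: not 2>3, s = 6+1 = 7
n=2,k=4: not 2>4, s = 7+1 = 8
n=3,k=1: 3>1, s = 8+2 = 10
n=3,k=2: 3>2, s = 10+1 = 11
n=3,k=3: not 3>3, s = 11+1 = 12
n=3,k=4: not 3>4, s = 12+1 = 13
n=4,k=1: 4>1, s = 13+3 = 16
n=4,k=2: 4>2, s = 16+2 = 18
n=4,k=3: 4>3, s = 18+1 = 19
n=4,k=4: not 4>4, s = 19+1 = 20
n=5,k=1: 5>1, s = 20+4 = 24
n=5,k=2: 5>2, s = 24+3 = 27
n=5,k=3: 5>3, s = 27+2 = 29
n=5,k=4: 5>4, s = 29+1 = 30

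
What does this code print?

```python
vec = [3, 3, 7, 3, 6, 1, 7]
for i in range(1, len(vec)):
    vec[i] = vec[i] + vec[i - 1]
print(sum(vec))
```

113

i=1: vec[1] = 3+3 = 6 → [3, 6, 7, 3, 6, 1, 7]
i=2: vec[2] = 7+6 = 13 → [3, 6, 13, 3, 6, 1, 7]
i=3: vec[3] = 3+13 = 16 → [3, 6, 13, 16, 6, 1, 7]
i=4: vec[4] = 6+16 = 22 → [3, 6, 13, 16, 22, 1, 7]
i=5: vec[5] = 1+22 = 23 → [3, 6, 13, 16, 22, 23, 7]
i=6: vec[6] = 7+23 = 30 → [3, 6, 13, 16, 22, 23, 30]
sum = 113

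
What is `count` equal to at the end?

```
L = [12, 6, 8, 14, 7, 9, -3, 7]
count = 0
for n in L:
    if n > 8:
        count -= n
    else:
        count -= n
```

n=12: >8, count = 0-12 = -12
n=6: not >8, count = (-12)-6 = -18
n=8: not >8, count = (-18)-8 = -26
n=14: >8, count = (-26)-14 = -40
n=7: not >8, count = (-40)-7 = -47
n=9: >8, count = (-47)-9 = -56
n=-3: not >8, count = (-56)-(-3) = -53
n=7: not >8, count = (-53)-7 = -60

-60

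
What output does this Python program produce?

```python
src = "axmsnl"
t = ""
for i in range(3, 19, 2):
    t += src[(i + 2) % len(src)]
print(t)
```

lxslxslx

i=3: add src[5]='l' → 'l'
i=5: add src[1]='x' → 'lx'
i=7: add src[3]='s' → 'lxs'
i=9: add src[5]='l' → 'lxsl'
i=11: add src[1]='x' → 'lxslx'
i=13: add src[3]='s' → 'lxslxs'
i=15: add src[5]='l' → 'lxslxsl'
i=17: add src[1]='x' → 'lxslxslx'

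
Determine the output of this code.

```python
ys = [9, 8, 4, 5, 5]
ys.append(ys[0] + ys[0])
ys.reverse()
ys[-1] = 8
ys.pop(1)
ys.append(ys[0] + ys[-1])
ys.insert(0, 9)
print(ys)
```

[9, 18, 5, 4, 8, 8, 26]

append ys[0]+ys[0] = 9+9 = 18 → [9, 8, 4, 5, 5, 18]
reverse → [18, 5, 5, 4, 8, 9]
ys[-1] = 8 → [18, 5, 5, 4, 8, 8]
pop(1) removes 5 → [18, 5, 4, 8, 8]
append ys[0]+ys[-1] = 18+8 = 26 → [18, 5, 4, 8, 8, 26]
insert 9 at 0 → [9, 18, 5, 4, 8, 8, 26]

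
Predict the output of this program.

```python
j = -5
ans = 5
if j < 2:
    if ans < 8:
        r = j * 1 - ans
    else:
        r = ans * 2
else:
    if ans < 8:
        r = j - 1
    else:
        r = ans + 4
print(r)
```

-10

j=-5, ans=5
j < 2 is True; ans < 8 is True
→ r = j * 1 - ans = -10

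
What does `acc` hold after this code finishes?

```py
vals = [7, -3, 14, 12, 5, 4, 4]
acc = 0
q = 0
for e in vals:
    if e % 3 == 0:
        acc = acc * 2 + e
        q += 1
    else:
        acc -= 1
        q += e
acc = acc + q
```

e=7: not %3==0, acc = 0-1 = -1; q=7
e=-3: %3==0, acc = (-1)*2+(-3) = -5; q=8
e=14: not %3==0, acc = (-5)-1 = -6; q=22
e=12: %3==0, acc = (-6)*2+12 = 0; q=23
e=5: not %3==0, acc = 0-1 = -1; q=28
e=4: not %3==0, acc = (-1)-1 = -2; q=32
e=4: not %3==0, acc = (-2)-1 = -3; q=36
acc+q = (-3)+36 = 33

33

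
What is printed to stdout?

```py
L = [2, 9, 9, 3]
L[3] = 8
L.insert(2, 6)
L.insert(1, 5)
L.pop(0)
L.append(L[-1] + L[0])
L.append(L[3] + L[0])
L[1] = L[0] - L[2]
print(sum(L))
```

L[3] = 8 → [2, 9, 9, 8]
insert 6 at 2 → [2, 9, 6, 9, 8]
insert 5 at 1 → [2, 5, 9, 6, 9, 8]
pop(0) removes 2 → [5, 9, 6, 9, 8]
append L[-1]+L[0] = 8+5 = 13 → [5, 9, 6, 9, 8, 13]
append L[3]+L[0] = 9+5 = 14 → [5, 9, 6, 9, 8, 13, 14]
L[1] = L[0]-L[2] = 5-6 = -1 → [5, -1, 6, 9, 8, 13, 14]
sum = 54

54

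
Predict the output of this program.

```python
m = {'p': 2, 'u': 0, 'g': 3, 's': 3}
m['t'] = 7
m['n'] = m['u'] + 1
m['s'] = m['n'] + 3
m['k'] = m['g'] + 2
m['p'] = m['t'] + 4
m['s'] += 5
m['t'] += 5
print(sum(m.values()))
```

m['t'] = 7 → {'p': 2, 'u': 0, 'g': 3, 's': 3, 't': 7}
m['n'] = m['u']+1 = 1 → {'p': 2, 'u': 0, 'g': 3, 's': 3, 't': 7, 'n': 1}
m['s'] = m['n']+3 = 4 → {'p': 2, 'u': 0, 'g': 3, 's': 4, 't': 7, 'n': 1}
m['k'] = m['g']+2 = 5 → {'p': 2, 'u': 0, 'g': 3, 's': 4, 't': 7, 'n': 1, 'k': 5}
m['p'] = m['t']+4 = 11 → {'p': 11, 'u': 0, 'g': 3, 's': 4, 't': 7, 'n': 1, 'k': 5}
m['s'] = 4+5 = 9 → {'p': 11, 'u': 0, 'g': 3, 's': 9, 't': 7, 'n': 1, 'k': 5}
m['t'] = 7+5 = 12 → {'p': 11, 'u': 0, 'g': 3, 's': 9, 't': 12, 'n': 1, 'k': 5}
sum of values = 41

41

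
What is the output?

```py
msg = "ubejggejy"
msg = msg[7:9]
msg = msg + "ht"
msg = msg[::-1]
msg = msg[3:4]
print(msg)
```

slice [7:9] → 'jy'
+ 'ht' → 'jyht'
reverse → 'thyj'
slice [3:4] → 'j'

j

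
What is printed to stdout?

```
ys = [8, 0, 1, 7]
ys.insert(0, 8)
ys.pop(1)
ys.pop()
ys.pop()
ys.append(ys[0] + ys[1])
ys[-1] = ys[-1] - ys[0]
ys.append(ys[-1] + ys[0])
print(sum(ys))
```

16

insert 8 at 0 → [8, 8, 0, 1, 7]
pop(1) removes 8 → [8, 0, 1, 7]
pop() removes 7 → [8, 0, 1]
pop() removes 1 → [8, 0]
append ys[0]+ys[1] = 8+0 = 8 → [8, 0, 8]
ys[-1] = ys[-1]-ys[0] = 8-8 = 0 → [8, 0, 0]
append ys[-1]+ys[0] = 0+8 = 8 → [8, 0, 0, 8]
sum = 16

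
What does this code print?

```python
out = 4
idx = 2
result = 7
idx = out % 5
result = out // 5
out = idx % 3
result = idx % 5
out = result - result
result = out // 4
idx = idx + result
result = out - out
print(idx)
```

4

idx = 4%5 = 4
result = 4//5 = 0
out = 4%3 = 1
result = 4%5 = 4
out = 4-4 = 0
result = 0//4 = 0
idx = 4+0 = 4
result = 0-0 = 0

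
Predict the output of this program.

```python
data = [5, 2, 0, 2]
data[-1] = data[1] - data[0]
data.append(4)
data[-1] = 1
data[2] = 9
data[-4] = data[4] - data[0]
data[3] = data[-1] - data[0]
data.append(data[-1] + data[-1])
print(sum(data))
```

9

data[-1] = data[1]-data[0] = 2-5 = -3 → [5, 2, 0, -3]
append 4 → [5, 2, 0, -3, 4]
data[-1] = 1 → [5, 2, 0, -3, 1]
data[2] = 9 → [5, 2, 9, -3, 1]
data[-4] = data[4]-data[0] = 1-5 = -4 → [5, -4, 9, -3, 1]
data[3] = data[-1]-data[0] = 1-5 = -4 → [5, -4, 9, -4, 1]
append data[-1]+data[-1] = 1+1 = 2 → [5, -4, 9, -4, 1, 2]
sum = 9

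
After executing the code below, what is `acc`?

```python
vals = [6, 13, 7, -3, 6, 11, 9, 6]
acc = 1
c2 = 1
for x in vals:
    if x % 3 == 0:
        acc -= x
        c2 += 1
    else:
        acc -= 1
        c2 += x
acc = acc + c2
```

11

x=6: %3==0, acc = 1-6 = -5; c2=2
x=13: not %3==0, acc = (-5)-1 = -6; c2=15
x=7: not %3==0, acc = (-6)-1 = -7; c2=22
x=-3: %3==0, acc = (-7)-(-3) = -4; c2=23
x=6: %3==0, acc = (-4)-6 = -10; c2=24
x=11: not %3==0, acc = (-10)-1 = -11; c2=35
x=9: %3==0, acc = (-11)-9 = -20; c2=36
x=6: %3==0, acc = (-20)-6 = -26; c2=37
acc+c2 = (-26)+37 = 11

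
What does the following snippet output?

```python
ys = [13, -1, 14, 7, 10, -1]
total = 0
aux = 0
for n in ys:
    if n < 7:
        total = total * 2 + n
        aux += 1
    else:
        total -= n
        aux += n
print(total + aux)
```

-71

n=13: not <7, total = 0-13 = -13; aux=13
n=-1: <7, total = (-13)*2+(-1) = -27; aux=14
n=14: not <7, total = (-27)-14 = -41; aux=28
n=7: not <7, total = (-41)-7 = -48; aux=35
n=10: not <7, total = (-48)-10 = -58; aux=45
n=-1: <7, total = (-58)*2+(-1) = -117; aux=46
total+aux = (-117)+46 = -71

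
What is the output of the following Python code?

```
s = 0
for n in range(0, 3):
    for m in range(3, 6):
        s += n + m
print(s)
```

45

n=0,m=3: s = 0+3 = 3
n=0,m=4: s = 3+4 = 7
n=0,m=5: s = 7+5 = 12
n=1,m=3: s = 12+4 = 16
n=1,m=4: s = 16+5 = 21
n=1,m=5: s = 21+6 = 27
n=2,m=3: s = 27+5 = 32
n=2,m=4: s = 32+6 = 38
n=2,m=5: s = 38+7 = 45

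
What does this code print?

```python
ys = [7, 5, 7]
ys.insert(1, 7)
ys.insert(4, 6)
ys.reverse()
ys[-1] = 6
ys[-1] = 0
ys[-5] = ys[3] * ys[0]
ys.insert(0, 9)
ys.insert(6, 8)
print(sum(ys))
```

78

insert 7 at 1 → [7, 7, 5, 7]
insert 6 at 4 → [7, 7, 5, 7, 6]
reverse → [6, 7, 5, 7, 7]
ys[-1] = 6 → [6, 7, 5, 7, 6]
ys[-1] = 0 → [6, 7, 5, 7, 0]
ys[-5] = ys[3]*ys[0] = 7*6 = 42 → [42, 7, 5, 7, 0]
insert 9 at 0 → [9, 42, 7, 5, 7, 0]
insert 8 at 6 → [9, 42, 7, 5, 7, 0, 8]
sum = 78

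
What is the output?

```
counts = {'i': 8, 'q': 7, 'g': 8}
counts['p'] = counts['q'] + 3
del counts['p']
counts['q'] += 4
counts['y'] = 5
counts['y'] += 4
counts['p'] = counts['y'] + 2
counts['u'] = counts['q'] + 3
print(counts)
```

{'i': 8, 'q': 11, 'g': 8, 'y': 9, 'p': 11, 'u': 14}

counts['p'] = counts['q']+3 = 10 → {'i': 8, 'q': 7, 'g': 8, 'p': 10}
del 'p' → {'i': 8, 'q': 7, 'g': 8}
counts['q'] = 7+4 = 11 → {'i': 8, 'q': 11, 'g': 8}
counts['y'] = 5 → {'i': 8, 'q': 11, 'g': 8, 'y': 5}
counts['y'] = 5+4 = 9 → {'i': 8, 'q': 11, 'g': 8, 'y': 9}
counts['p'] = counts['y']+2 = 11 → {'i': 8, 'q': 11, 'g': 8, 'y': 9, 'p': 11}
counts['u'] = counts['q']+3 = 14 → {'i': 8, 'q': 11, 'g': 8, 'y': 9, 'p': 11, 'u': 14}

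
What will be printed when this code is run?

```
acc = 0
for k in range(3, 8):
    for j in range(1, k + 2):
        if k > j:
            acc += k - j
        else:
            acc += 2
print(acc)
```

k=3,j=1: 3>1, acc = 0+2 = 2
k=3,j=2: 3>2, acc = 2+1 = 3
k=3,j=3: not 3>3, acc = 3+2 = 5
k=3,j=4: not 3>4, acc = 5+2 = 7
k=4,j=1: 4>1, acc = 7+3 = 10
k=4,j=2: 4>2, acc = 10+2 = 12
k=4,j=3: 4>3, acc = 12+1 = 13
k=4,j=4: not 4>4, acc = 13+2 = 15
k=4,j=5: not 4>5, acc = 15+2 = 17
k=5,j=1: 5>1, acc = 17+4 = 21
k=5,j=2: 5>2, acc = 21+3 = 24
k=5,j=3: 5>3, acc = 24+2 = 26
k=5,j=4: 5>4, acc = 26+1 = 27
k=5,j=5: not 5>5, acc = 27+2 = 29
k=5,j=6: not 5>6, acc = 29+2 = 31
k=6,j=1: 6>1, acc = 31+5 = 36
k=6,j=2: 6>2, acc = 36+4 = 40
k=6,j=3: 6>3, acc = 40+3 = 43
k=6,j=4: 6>4, acc = 43+2 = 45
k=6,j=5: 6>5, acc = 45+1 = 46
k=6,j=6: not 6>6, acc = 46+2 = 48
k=6,j=7: not 6>7, acc = 48+2 = 50
k=7,j=1: 7>1, acc = 50+6 = 56
k=7,j=2: 7>2, acc = 56+5 = 61
k=7,j=3: 7>3, acc = 61+4 = 65
k=7,j=4: 7>4, acc = 65+3 = 68
k=7,j=5: 7>5, acc = 68+2 = 70
k=7,j=6: 7>6, acc = 70+1 = 71
k=7,j=7: not 7>7, acc = 71+2 = 73
k=7,j=8: not 7>8, acc = 73+2 = 75

75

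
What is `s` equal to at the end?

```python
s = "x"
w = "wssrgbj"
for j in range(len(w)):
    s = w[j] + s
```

'jbgrsswx'

j=0: prepend 'w' → 'wx'
j=1: prepend 's' → 'swx'
j=2: prepend 's' → 'sswx'
j=3: prepend 'r' → 'rsswx'
j=4: prepend 'g' → 'grsswx'
j=5: prepend 'b' → 'bgrsswx'
j=6: prepend 'j' → 'jbgrsswx'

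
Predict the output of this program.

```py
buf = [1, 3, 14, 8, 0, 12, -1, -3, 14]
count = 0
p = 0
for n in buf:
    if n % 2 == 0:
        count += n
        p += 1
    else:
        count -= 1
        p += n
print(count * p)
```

n=1: not even, count = 0-1 = -1; p=1
n=3: not even, count = (-1)-1 = -2; p=4
n=14: even, count = (-2)+14 = 12; p=5
n=8: even, count = 12+8 = 20; p=6
n=0: even, count = 20+0 = 20; p=7
n=12: even, count = 20+12 = 32; p=8
n=-1: not even, count = 32-1 = 31; p=7
n=-3: not even, count = 31-1 = 30; p=4
n=14: even, count = 30+14 = 44; p=5
count*p = 44*5 = 220

220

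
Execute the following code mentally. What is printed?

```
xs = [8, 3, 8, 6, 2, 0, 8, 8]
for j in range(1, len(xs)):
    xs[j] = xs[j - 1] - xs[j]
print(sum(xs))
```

j=1: xs[1] = 8-3 = 5 → [8, 5, 8, 6, 2, 0, 8, 8]
j=2: xs[2] = 5-8 = -3 → [8, 5, -3, 6, 2, 0, 8, 8]
j=3: xs[3] = (-3)-6 = -9 → [8, 5, -3, -9, 2, 0, 8, 8]
j=4: xs[4] = (-9)-2 = -11 → [8, 5, -3, -9, -11, 0, 8, 8]
j=5: xs[5] = (-11)-0 = -11 → [8, 5, -3, -9, -11, -11, 8, 8]
j=6: xs[6] = (-11)-8 = -19 → [8, 5, -3, -9, -11, -11, -19, 8]
j=7: xs[7] = (-19)-8 = -27 → [8, 5, -3, -9, -11, -11, -19, -27]
sum = -67

-67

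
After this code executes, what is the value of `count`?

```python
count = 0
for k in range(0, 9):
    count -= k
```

-36

k=0: count = 0-0 = 0
k=1: count = 0-1 = -1
k=2: count = (-1)-2 = -3
k=3: count = (-3)-3 = -6
k=4: count = (-6)-4 = -10
k=5: count = (-10)-5 = -15
k=6: count = (-15)-6 = -21
k=7: count = (-21)-7 = -28
k=8: count = (-28)-8 = -36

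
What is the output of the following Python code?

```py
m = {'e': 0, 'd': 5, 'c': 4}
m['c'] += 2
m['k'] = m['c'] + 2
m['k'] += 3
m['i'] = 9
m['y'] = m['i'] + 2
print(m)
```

m['c'] = 4+2 = 6 → {'e': 0, 'd': 5, 'c': 6}
m['k'] = m['c']+2 = 8 → {'e': 0, 'd': 5, 'c': 6, 'k': 8}
m['k'] = 8+3 = 11 → {'e': 0, 'd': 5, 'c': 6, 'k': 11}
m['i'] = 9 → {'e': 0, 'd': 5, 'c': 6, 'k': 11, 'i': 9}
m['y'] = m['i']+2 = 11 → {'e': 0, 'd': 5, 'c': 6, 'k': 11, 'i': 9, 'y': 11}

{'e': 0, 'd': 5, 'c': 6, 'k': 11, 'i': 9, 'y': 11}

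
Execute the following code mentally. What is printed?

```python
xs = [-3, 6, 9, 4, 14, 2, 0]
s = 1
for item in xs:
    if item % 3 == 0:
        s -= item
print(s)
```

-11

item=-3: %3==0, s = 1-(-3) = 4
item=6: %3==0, s = 4-6 = -2
item=9: %3==0, s = (-2)-9 = -11
item=4: not %3==0
item=14: not %3==0
item=2: not %3==0
item=0: %3==0, s = (-11)-0 = -11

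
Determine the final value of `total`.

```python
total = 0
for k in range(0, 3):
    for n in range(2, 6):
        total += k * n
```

42

k=0,n=2: total = 0+0 = 0
k=0,n=3: total = 0+0 = 0
k=0,n=4: total = 0+0 = 0
k=0,n=5: total = 0+0 = 0
k=1,n=2: total = 0+2 = 2
k=1,n=3: total = 2+3 = 5
k=1,n=4: total = 5+4 = 9
k=1,n=5: total = 9+5 = 14
k=2,n=2: total = 14+4 = 18
k=2,n=3: total = 18+6 = 24
k=2,n=4: total = 24+8 = 32
k=2,n=5: total = 32+10 = 42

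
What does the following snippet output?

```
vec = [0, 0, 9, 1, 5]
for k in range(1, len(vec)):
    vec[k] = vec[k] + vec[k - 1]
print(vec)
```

k=1: vec[1] = 0+0 = 0 → [0, 0, 9, 1, 5]
k=2: vec[2] = 9+0 = 9 → [0, 0, 9, 1, 5]
k=3: vec[3] = 1+9 = 10 → [0, 0, 9, 10, 5]
k=4: vec[4] = 5+10 = 15 → [0, 0, 9, 10, 15]

[0, 0, 9, 10, 15]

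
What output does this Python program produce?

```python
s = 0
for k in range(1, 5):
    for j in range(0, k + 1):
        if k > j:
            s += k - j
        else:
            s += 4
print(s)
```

36

k=1,j=0: 1>0, s = 0+1 = 1
k=1,j=1: not 1>1, s = 1+4 = 5
k=2,j=0: 2>0, s = 5+2 = 7
k=2,j=1: 2>1, s = 7+1 = 8
k=2,j=2: not 2>2, s = 8+4 = 12
k=3,j=0: 3>0, s = 12+3 = 15
k=3,j=1: 3>1, s = 15+2 = 17
k=3,j=2: 3>2, s = 17+1 = 18
k=3,j=3: not 3>3, s = 18+4 = 22
k=4,j=0: 4>0, s = 22+4 = 26
k=4,j=1: 4>1, s = 26+3 = 29
k=4,j=2: 4>2, s = 29+2 = 31
k=4,j=3: 4>3, s = 31+1 = 32
k=4,j=4: not 4>4, s = 32+4 = 36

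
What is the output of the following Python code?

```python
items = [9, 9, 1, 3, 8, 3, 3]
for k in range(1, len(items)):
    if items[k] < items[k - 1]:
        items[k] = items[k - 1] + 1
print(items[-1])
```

k=1: 9>=9, unchanged → [9, 9, 1, 3, 8, 3, 3]
k=2: 1<9, items[2] = 9+1 = 10 → [9, 9, 10, 3, 8, 3, 3]
k=3: 3<10, items[3] = 10+1 = 11 → [9, 9, 10, 11, 8, 3, 3]
k=4: 8<11, items[4] = 11+1 = 12 → [9, 9, 10, 11, 12, 3, 3]
k=5: 3<12, items[5] = 12+1 = 13 → [9, 9, 10, 11, 12, 13, 3]
k=6: 3<13, items[6] = 13+1 = 14 → [9, 9, 10, 11, 12, 13, 14]

14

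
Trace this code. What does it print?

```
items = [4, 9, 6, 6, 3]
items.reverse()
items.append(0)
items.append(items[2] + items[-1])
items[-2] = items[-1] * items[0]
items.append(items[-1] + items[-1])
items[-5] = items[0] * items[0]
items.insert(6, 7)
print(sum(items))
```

71

reverse → [3, 6, 6, 9, 4]
append 0 → [3, 6, 6, 9, 4, 0]
append items[2]+items[-1] = 6+0 = 6 → [3, 6, 6, 9, 4, 0, 6]
items[-2] = items[-1]*items[0] = 6*3 = 18 → [3, 6, 6, 9, 4, 18, 6]
append items[-1]+items[-1] = 6+6 = 12 → [3, 6, 6, 9, 4, 18, 6, 12]
items[-5] = items[0]*items[0] = 3*3 = 9 → [3, 6, 6, 9, 4, 18, 6, 12]
insert 7 at 6 → [3, 6, 6, 9, 4, 18, 7, 6, 12]
sum = 71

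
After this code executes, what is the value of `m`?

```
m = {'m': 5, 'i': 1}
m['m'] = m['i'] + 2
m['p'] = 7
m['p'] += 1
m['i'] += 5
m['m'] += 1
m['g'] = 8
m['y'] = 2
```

{'m': 4, 'i': 6, 'p': 8, 'g': 8, 'y': 2}

m['m'] = m['i']+2 = 3 → {'m': 3, 'i': 1}
m['p'] = 7 → {'m': 3, 'i': 1, 'p': 7}
m['p'] = 7+1 = 8 → {'m': 3, 'i': 1, 'p': 8}
m['i'] = 1+5 = 6 → {'m': 3, 'i': 6, 'p': 8}
m['m'] = 3+1 = 4 → {'m': 4, 'i': 6, 'p': 8}
m['g'] = 8 → {'m': 4, 'i': 6, 'p': 8, 'g': 8}
m['y'] = 2 → {'m': 4, 'i': 6, 'p': 8, 'g': 8, 'y': 2}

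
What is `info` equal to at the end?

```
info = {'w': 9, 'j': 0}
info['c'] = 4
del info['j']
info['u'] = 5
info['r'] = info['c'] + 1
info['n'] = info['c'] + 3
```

info['c'] = 4 → {'w': 9, 'j': 0, 'c': 4}
del 'j' → {'w': 9, 'c': 4}
info['u'] = 5 → {'w': 9, 'c': 4, 'u': 5}
info['r'] = info['c']+1 = 5 → {'w': 9, 'c': 4, 'u': 5, 'r': 5}
info['n'] = info['c']+3 = 7 → {'w': 9, 'c': 4, 'u': 5, 'r': 5, 'n': 7}

{'w': 9, 'c': 4, 'u': 5, 'r': 5, 'n': 7}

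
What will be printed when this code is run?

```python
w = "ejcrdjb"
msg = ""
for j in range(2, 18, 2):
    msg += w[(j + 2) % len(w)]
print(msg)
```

dbjrjecd

j=2: add w[4]='d' → 'd'
j=4: add w[6]='b' → 'db'
j=6: add w[1]='j' → 'dbj'
j=8: add w[3]='r' → 'dbjr'
j=10: add w[5]='j' → 'dbjrj'
j=12: add w[0]='e' → 'dbjrje'
j=14: add w[2]='c' → 'dbjrjec'
j=16: add w[4]='d' → 'dbjrjecd'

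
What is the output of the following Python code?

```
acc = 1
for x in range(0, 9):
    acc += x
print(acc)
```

37

x=0: acc = 1+0 = 1
x=1: acc = 1+1 = 2
x=2: acc = 2+2 = 4
x=3: acc = 4+3 = 7
x=4: acc = 7+4 = 11
x=5: acc = 11+5 = 16
x=6: acc = 16+6 = 22
x=7: acc = 22+7 = 29
x=8: acc = 29+8 = 37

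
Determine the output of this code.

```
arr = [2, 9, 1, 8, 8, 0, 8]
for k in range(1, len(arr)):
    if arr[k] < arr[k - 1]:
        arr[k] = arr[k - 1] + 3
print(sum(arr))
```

101

k=1: 9>=2, unchanged → [2, 9, 1, 8, 8, 0, 8]
k=2: 1<9, arr[2] = 9+3 = 12 → [2, 9, 12, 8, 8, 0, 8]
k=3: 8<12, arr[3] = 12+3 = 15 → [2, 9, 12, 15, 8, 0, 8]
k=4: 8<15, arr[4] = 15+3 = 18 → [2, 9, 12, 15, 18, 0, 8]
k=5: 0<18, arr[5] = 18+3 = 21 → [2, 9, 12, 15, 18, 21, 8]
k=6: 8<21, arr[6] = 21+3 = 24 → [2, 9, 12, 15, 18, 21, 24]
sum = 101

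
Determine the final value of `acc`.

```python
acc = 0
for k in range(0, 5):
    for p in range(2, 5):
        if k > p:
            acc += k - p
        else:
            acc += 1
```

k=0,p=2: not 0>2, acc = 0+1 = 1
k=0,p=3: not 0>3, acc = 1+1 = 2
k=0,p=4: not 0>4, acc = 2+1 = 3
k=1,p=2: not 1>2, acc = 3+1 = 4
k=1,p=3: not 1>3, acc = 4+1 = 5
k=1,p=4: not 1>4, acc = 5+1 = 6
k=2,p=2: not 2>2, acc = 6+1 = 7
k=2,p=3: not 2>3, acc = 7+1 = 8
k=2,p=4: not 2>4, acc = 8+1 = 9
k=3,p=2: 3>2, acc = 9+1 = 10
k=3,p=3: not 3>3, acc = 10+1 = 11
k=3,p=4: not 3>4, acc = 11+1 = 12
k=4,p=2: 4>2, acc = 12+2 = 14
k=4,p=3: 4>3, acc = 14+1 = 15
k=4,p=4: not 4>4, acc = 15+1 = 16

16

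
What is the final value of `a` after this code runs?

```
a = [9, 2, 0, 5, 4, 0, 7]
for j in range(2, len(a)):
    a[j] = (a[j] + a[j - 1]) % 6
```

[9, 2, 2, 1, 5, 5, 0]

j=2: a[2] = (0+2)%6 = 2 → [9, 2, 2, 5, 4, 0, 7]
j=3: a[3] = (5+2)%6 = 1 → [9, 2, 2, 1, 4, 0, 7]
j=4: a[4] = (4+1)%6 = 5 → [9, 2, 2, 1, 5, 0, 7]
j=5: a[5] = (0+5)%6 = 5 → [9, 2, 2, 1, 5, 5, 7]
j=6: a[6] = (7+5)%6 = 0 → [9, 2, 2, 1, 5, 5, 0]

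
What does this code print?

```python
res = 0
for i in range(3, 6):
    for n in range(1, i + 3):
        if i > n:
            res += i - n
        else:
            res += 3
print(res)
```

i=3,n=1: 3>1, res = 0+2 = 2
i=3,n=2: 3>2, res = 2+1 = 3
i=3,n=3: not 3>3, res = 3+3 = 6
i=3,n=4: not 3>4, res = 6+3 = 9
i=3,n=5: not 3>5, res = 9+3 = 12
i=4,n=1: 4>1, res = 12+3 = 15
i=4,n=2: 4>2, res = 15+2 = 17
i=4,n=3: 4>3, res = 17+1 = 18
i=4,n=4: not 4>4, res = 18+3 = 21
i=4,n=5: not 4>5, res = 21+3 = 24
i=4,n=6: not 4>6, res = 24+3 = 27
i=5,n=1: 5>1, res = 27+4 = 31
i=5,n=2: 5>2, res = 31+3 = 34
i=5,n=3: 5>3, res = 34+2 = 36
i=5,n=4: 5>4, res = 36+1 = 37
i=5,n=5: not 5>5, res = 37+3 = 40
i=5,n=6: not 5>6, res = 40+3 = 43
i=5,n=7: not 5>7, res = 43+3 = 46

46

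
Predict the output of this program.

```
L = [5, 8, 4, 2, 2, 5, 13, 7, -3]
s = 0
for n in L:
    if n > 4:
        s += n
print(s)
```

n=5: >4, s = 0+5 = 5
n=8: >4, s = 5+8 = 13
n=4: not >4
n=2: not >4
n=2: not >4
n=5: >4, s = 13+5 = 18
n=13: >4, s = 18+13 = 31
n=7: >4, s = 31+7 = 38
n=-3: not >4

38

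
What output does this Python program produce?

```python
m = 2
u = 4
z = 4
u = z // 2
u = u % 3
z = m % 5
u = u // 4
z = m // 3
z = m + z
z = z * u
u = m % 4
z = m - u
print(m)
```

2

u = 4//2 = 2
u = 2%3 = 2
z = 2%5 = 2
u = 2//4 = 0
z = 2//3 = 0
z = 2+0 = 2
z = 2*0 = 0
u = 2%4 = 2
z = 2-2 = 0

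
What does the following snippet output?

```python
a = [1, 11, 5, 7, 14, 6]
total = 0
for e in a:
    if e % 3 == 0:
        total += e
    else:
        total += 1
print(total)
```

11

e=1: not %3==0, total = 0+1 = 1
e=11: not %3==0, total = 1+1 = 2
e=5: not %3==0, total = 2+1 = 3
e=7: not %3==0, total = 3+1 = 4
e=14: not %3==0, total = 4+1 = 5
e=6: %3==0, total = 5+6 = 11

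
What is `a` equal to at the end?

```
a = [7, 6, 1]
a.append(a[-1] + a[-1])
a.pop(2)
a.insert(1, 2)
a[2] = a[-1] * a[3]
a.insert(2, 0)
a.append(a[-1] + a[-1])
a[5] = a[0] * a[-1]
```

[7, 2, 0, 4, 2, 28]

append a[-1]+a[-1] = 1+1 = 2 → [7, 6, 1, 2]
pop(2) removes 1 → [7, 6, 2]
insert 2 at 1 → [7, 2, 6, 2]
a[2] = a[-1]*a[3] = 2*2 = 4 → [7, 2, 4, 2]
insert 0 at 2 → [7, 2, 0, 4, 2]
append a[-1]+a[-1] = 2+2 = 4 → [7, 2, 0, 4, 2, 4]
a[5] = a[0]*a[-1] = 7*4 = 28 → [7, 2, 0, 4, 2, 28]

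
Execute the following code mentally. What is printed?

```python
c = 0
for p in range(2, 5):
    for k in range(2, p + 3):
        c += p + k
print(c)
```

81

p=2,k=2: c = 0+4 = 4
p=2,k=3: c = 4+5 = 9
p=2,k=4: c = 9+6 = 15
p=3,k=2: c = 15+5 = 20
p=3,k=3: c = 20+6 = 26
p=3,k=4: c = 26+7 = 33
p=3,k=5: c = 33+8 = 41
p=4,k=2: c = 41+6 = 47
p=4,k=3: c = 47+7 = 54
p=4,k=4: c = 54+8 = 62
p=4,k=5: c = 62+9 = 71
p=4,k=6: c = 71+10 = 81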